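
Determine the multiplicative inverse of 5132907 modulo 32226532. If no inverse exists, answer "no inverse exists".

Euclidean algorithm on 32226532, 5132907:
32226532 = 6×5132907 + 1429090
5132907 = 3×1429090 + 845637
1429090 = 1×845637 + 583453
845637 = 1×583453 + 262184
583453 = 2×262184 + 59085
262184 = 4×59085 + 25844
59085 = 2×25844 + 7397
25844 = 3×7397 + 3653
7397 = 2×3653 + 91
3653 = 40×91 + 13
91 = 7×13 + 0
The gcd is 13, not 1, hence no inverse exists.

no inverse exists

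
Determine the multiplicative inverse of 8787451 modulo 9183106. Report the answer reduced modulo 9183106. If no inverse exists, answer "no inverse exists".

Run Euclid on (9183106, 8787451):
9183106 = 1·8787451 + 395655
8787451 = 22·395655 + 83041
395655 = 4·83041 + 63491
83041 = 1·63491 + 19550
63491 = 3·19550 + 4841
19550 = 4·4841 + 186
4841 = 26·186 + 5
186 = 37·5 + 1
5 = 5·1 + 0
gcd = 1, so the inverse exists. Back-substitute:
1 = 186 − 37·5
1 = −37·4841 + 963·186
1 = 963·19550 − 3889·4841
1 = −3889·63491 + 12630·19550
1 = 12630·83041 − 16519·63491
1 = −16519·395655 + 78706·83041
1 = 78706·8787451 − 1748051·395655
1 = −1748051·9183106 + 1826757·8787451
So 8787451·1826757 ≡ 1 (mod 9183106).

1826757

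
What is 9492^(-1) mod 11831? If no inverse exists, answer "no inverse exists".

435

gcd(11831, 9492) by repeated division:
11831 = 1*9492 + 2339
9492 = 4*2339 + 136
2339 = 17*136 + 27
136 = 5*27 + 1
27 = 27*1 + 0
The gcd is 1. Working backward:
1 = 136 − 5·27
1 = −5·2339 + 86·136
1 = 86·9492 − 349·2339
1 = −349·11831 + 435·9492
So 9492·435 ≡ 1 (mod 11831).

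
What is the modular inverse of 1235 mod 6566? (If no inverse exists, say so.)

1377

Run Euclid on (6566, 1235):
6566 = 5×1235 + 391
1235 = 3×391 + 62
391 = 6×62 + 19
62 = 3×19 + 5
19 = 3×5 + 4
5 = 1×4 + 1
4 = 4×1 + 0
Since gcd(1235, 6566) = 1, back-substitute to write 1 as a combination:
1 = 5 − 4
1 = −19 + 4·5
1 = 4·62 − 13·19
1 = −13·391 + 82·62
1 = 82·1235 − 259·391
1 = −259·6566 + 1377·1235
So 1235·1377 ≡ 1 (mod 6566).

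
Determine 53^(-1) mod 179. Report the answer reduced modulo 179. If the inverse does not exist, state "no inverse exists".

152

Run Euclid on (179, 53):
179 = 3·53 + 20
53 = 2·20 + 13
20 = 1·13 + 7
13 = 1·7 + 6
7 = 1·6 + 1
6 = 6·1 + 0
gcd = 1, so the inverse exists. Back-substitute:
1 = 7 − 6
1 = −13 + 2·7
1 = 2·20 − 3·13
1 = −3·53 + 8·20
1 = 8·179 − 27·53
Hence 53⁻¹ ≡ -27 ≡ 152 (mod 179).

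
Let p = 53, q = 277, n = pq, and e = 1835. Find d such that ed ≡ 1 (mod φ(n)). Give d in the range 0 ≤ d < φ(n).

1619

φ(n) = (p−1)(q−1) = 52·276 = 14352.
Need d with 1835·d ≡ 1 (mod 14352). Apply the extended Euclidean algorithm:
14352 = 7*1835 + 1507
1835 = 1*1507 + 328
1507 = 4*328 + 195
328 = 1*195 + 133
195 = 1*133 + 62
133 = 2*62 + 9
62 = 6*9 + 8
9 = 1*8 + 1
8 = 8*1 + 0
Back-substitute:
1 = 9 − 8
1 = −62 + 7·9
1 = 7·133 − 15·62
1 = −15·195 + 22·133
1 = 22·328 − 37·195
1 = −37·1507 + 170·328
1 = 170·1835 − 207·1507
1 = −207·14352 + 1619·1835
So 1835·1619 ≡ 1 (mod 14352), hence d = 1619.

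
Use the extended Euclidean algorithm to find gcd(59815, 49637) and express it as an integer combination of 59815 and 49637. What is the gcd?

Repeated division:
59815 = 1×49637 + 10178
49637 = 4×10178 + 8925
10178 = 1×8925 + 1253
8925 = 7×1253 + 154
1253 = 8×154 + 21
154 = 7×21 + 7
21 = 3×7 + 0
gcd(59815, 49637) = 7.
Back-substituting:
7 = 154 − 7·21
7 = −7·1253 + 57·154
7 = 57·8925 − 406·1253
7 = −406·10178 + 463·8925
7 = 463·49637 − 2258·10178
7 = −2258·59815 + 2721·49637
So 7 = (-2258)·59815 + (2721)·49637.

7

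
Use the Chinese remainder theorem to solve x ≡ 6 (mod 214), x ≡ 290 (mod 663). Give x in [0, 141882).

45374

Write x = 6 + 214·k. Then 214·k ≡ 290 − 6 ≡ 284 (mod 663).
Need 214⁻¹ mod 663. Extended Euclid on (663, 214):
663 = 3*214 + 21
214 = 10*21 + 4
21 = 5*4 + 1
4 = 4*1 + 0
Back-substitute:
1 = 21 − 5·4
1 = −5·214 + 51·21
1 = 51·663 − 158·214
214⁻¹ ≡ 505 (mod 663), so k ≡ 505·284 ≡ 212 (mod 663).
x = 6 + 214·212 = 45374.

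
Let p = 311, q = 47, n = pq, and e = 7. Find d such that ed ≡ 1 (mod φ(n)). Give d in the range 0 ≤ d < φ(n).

12223

φ(n) = (p−1)(q−1) = 310·46 = 14260.
Need d with 7·d ≡ 1 (mod 14260). Apply the extended Euclidean algorithm:
14260 = 2037*7 + 1
7 = 7*1 + 0
Back-substitute:
1 = 14260 − 2037·7
So 7·(-2037) ≡ 1 (mod 14260), hence d ≡ -2037 ≡ 12223 (mod 14260).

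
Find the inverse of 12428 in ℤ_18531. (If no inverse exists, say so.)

13940

gcd(18531, 12428) by repeated division:
18531 = 1·12428 + 6103
12428 = 2·6103 + 222
6103 = 27·222 + 109
222 = 2·109 + 4
109 = 27·4 + 1
4 = 4·1 + 0
gcd = 1, so the inverse exists. Back-substitute:
1 = 109 − 27·4
1 = −27·222 + 55·109
1 = 55·6103 − 1512·222
1 = −1512·12428 + 3079·6103
1 = 3079·18531 − 4591·12428
So 12428·(-4591) ≡ 1 (mod 18531), and -4591 ≡ 13940 (mod 18531).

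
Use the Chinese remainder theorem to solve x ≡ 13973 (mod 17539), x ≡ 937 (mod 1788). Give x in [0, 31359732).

24779041

Write x = 13973 + 17539·k. Then 17539·k ≡ 937 − 13973 ≡ 1268 (mod 1788).
Need 17539⁻¹ mod 1788. Extended Euclid on (1788, 1447):
1788 = 1·1447 + 341
1447 = 4·341 + 83
341 = 4·83 + 9
83 = 9·9 + 2
9 = 4·2 + 1
2 = 2·1 + 0
Back-substitute:
1 = 9 − 4·2
1 = −4·83 + 37·9
1 = 37·341 − 152·83
1 = −152·1447 + 645·341
1 = 645·1788 − 797·1447
17539⁻¹ ≡ 991 (mod 1788), so k ≡ 991·1268 ≡ 1412 (mod 1788).
x = 13973 + 17539·1412 = 24779041.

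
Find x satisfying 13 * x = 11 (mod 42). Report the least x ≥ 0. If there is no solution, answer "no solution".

First find gcd(13, 42):
42 = 3×13 + 3
13 = 4×3 + 1
3 = 3×1 + 0
gcd = 1, so a unique solution mod 42 exists.
Back-substitute for the Bézout coefficients:
1 = 13 − 4·3
1 = −4·42 + 13·13
So 13·(13) ≡ 1 (mod 42), giving 13⁻¹ ≡ 13.
x ≡ 13⁻¹·11 ≡ 13·11 ≡ 17 (mod 42).

17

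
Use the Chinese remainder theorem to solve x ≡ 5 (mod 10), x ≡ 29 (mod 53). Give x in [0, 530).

Write x = 5 + 10·k. Then 10·k ≡ 29 − 5 ≡ 24 (mod 53).
Need 10⁻¹ mod 53. Extended Euclid on (53, 10):
53 = 5×10 + 3
10 = 3×3 + 1
3 = 3×1 + 0
Back-substitute:
1 = 10 − 3·3
1 = −3·53 + 16·10
10⁻¹ ≡ 16 (mod 53), so k ≡ 16·24 ≡ 13 (mod 53).
x = 5 + 10·13 = 135.

135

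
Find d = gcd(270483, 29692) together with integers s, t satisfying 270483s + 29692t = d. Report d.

1

Apply Euclid's algorithm to 270483 and 29692:
270483 = 9×29692 + 3255
29692 = 9×3255 + 397
3255 = 8×397 + 79
397 = 5×79 + 2
79 = 39×2 + 1
2 = 2×1 + 0
gcd(270483, 29692) = 1.
Back-substituting:
1 = 79 − 39·2
1 = −39·397 + 196·79
1 = 196·3255 − 1607·397
1 = −1607·29692 + 14659·3255
1 = 14659·270483 − 133538·29692
So 1 = (14659)·270483 + (-133538)·29692.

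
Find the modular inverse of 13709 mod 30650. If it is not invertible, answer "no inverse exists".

3689

Extended Euclidean algorithm:
30650 = 2*13709 + 3232
13709 = 4*3232 + 781
3232 = 4*781 + 108
781 = 7*108 + 25
108 = 4*25 + 8
25 = 3*8 + 1
8 = 8*1 + 0
Since gcd(13709, 30650) = 1, back-substitute to write 1 as a combination:
1 = 25 − 3·8
1 = −3·108 + 13·25
1 = 13·781 − 94·108
1 = −94·3232 + 389·781
1 = 389·13709 − 1650·3232
1 = −1650·30650 + 3689·13709
So 13709·3689 ≡ 1 (mod 30650).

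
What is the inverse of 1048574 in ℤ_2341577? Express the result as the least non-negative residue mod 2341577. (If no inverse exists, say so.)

703980

gcd(2341577, 1048574) by repeated division:
2341577 = 2*1048574 + 244429
1048574 = 4*244429 + 70858
244429 = 3*70858 + 31855
70858 = 2*31855 + 7148
31855 = 4*7148 + 3263
7148 = 2*3263 + 622
3263 = 5*622 + 153
622 = 4*153 + 10
153 = 15*10 + 3
10 = 3*3 + 1
3 = 3*1 + 0
gcd = 1, so the inverse exists. Back-substitute:
1 = 10 − 3·3
1 = −3·153 + 46·10
1 = 46·622 − 187·153
1 = −187·3263 + 981·622
1 = 981·7148 − 2149·3263
1 = −2149·31855 + 9577·7148
1 = 9577·70858 − 21303·31855
1 = −21303·244429 + 73486·70858
1 = 73486·1048574 − 315247·244429
1 = −315247·2341577 + 703980·1048574
So 1048574·703980 ≡ 1 (mod 2341577).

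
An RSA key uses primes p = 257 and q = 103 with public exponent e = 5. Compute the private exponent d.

φ(n) = (p−1)(q−1) = 256·102 = 26112.
Need d with 5·d ≡ 1 (mod 26112). Apply the extended Euclidean algorithm:
26112 = 5222·5 + 2
5 = 2·2 + 1
2 = 2·1 + 0
Back-substitute:
1 = 5 − 2·2
1 = −2·26112 + 10445·5
So 5·10445 ≡ 1 (mod 26112), hence d = 10445.

10445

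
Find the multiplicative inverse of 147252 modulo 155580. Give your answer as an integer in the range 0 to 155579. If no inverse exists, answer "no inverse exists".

Compute gcd(147252, 155580):
155580 = 1*147252 + 8328
147252 = 17*8328 + 5676
8328 = 1*5676 + 2652
5676 = 2*2652 + 372
2652 = 7*372 + 48
372 = 7*48 + 36
48 = 1*36 + 12
36 = 3*12 + 0
gcd(147252, 155580) = 12 ≠ 1, so 147252 has no multiplicative inverse modulo 155580.

no inverse exists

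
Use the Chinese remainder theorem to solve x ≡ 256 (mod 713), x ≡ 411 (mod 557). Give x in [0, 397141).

380285

Write x = 256 + 713·k. Then 713·k ≡ 411 − 256 ≡ 155 (mod 557).
Need 713⁻¹ mod 557. Extended Euclid on (557, 156):
557 = 3*156 + 89
156 = 1*89 + 67
89 = 1*67 + 22
67 = 3*22 + 1
22 = 22*1 + 0
Back-substitute:
1 = 67 − 3·22
1 = −3·89 + 4·67
1 = 4·156 − 7·89
1 = −7·557 + 25·156
713⁻¹ ≡ 25 (mod 557), so k ≡ 25·155 ≡ 533 (mod 557).
x = 256 + 713·533 = 380285.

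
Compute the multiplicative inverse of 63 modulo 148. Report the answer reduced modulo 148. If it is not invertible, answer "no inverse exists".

Run Euclid on (148, 63):
148 = 2×63 + 22
63 = 2×22 + 19
22 = 1×19 + 3
19 = 6×3 + 1
3 = 3×1 + 0
Since gcd(63, 148) = 1, back-substitute to write 1 as a combination:
1 = 19 − 6·3
1 = −6·22 + 7·19
1 = 7·63 − 20·22
1 = −20·148 + 47·63
So 63·47 ≡ 1 (mod 148).

47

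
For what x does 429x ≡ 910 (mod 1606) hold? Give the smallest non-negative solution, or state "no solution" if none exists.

gcd(429, 1606):
1606 = 3*429 + 319
429 = 1*319 + 110
319 = 2*110 + 99
110 = 1*99 + 11
99 = 9*11 + 0
gcd = 11, but 11 ∤ 910, so the congruence has no solution.

no solution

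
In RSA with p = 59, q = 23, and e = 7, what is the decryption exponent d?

547

φ(n) = (p−1)(q−1) = 58·22 = 1276.
Need d with 7·d ≡ 1 (mod 1276). Apply the extended Euclidean algorithm:
1276 = 182·7 + 2
7 = 3·2 + 1
2 = 2·1 + 0
Back-substitute:
1 = 7 − 3·2
1 = −3·1276 + 547·7
So 7·547 ≡ 1 (mod 1276), hence d = 547.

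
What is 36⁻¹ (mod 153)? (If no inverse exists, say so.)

no inverse exists

Compute gcd(36, 153):
153 = 4*36 + 9
36 = 4*9 + 0
The gcd is 9, not 1, hence no inverse exists.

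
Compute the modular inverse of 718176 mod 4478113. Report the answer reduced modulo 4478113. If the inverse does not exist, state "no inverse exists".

Extended Euclidean algorithm:
4478113 = 6·718176 + 169057
718176 = 4·169057 + 41948
169057 = 4·41948 + 1265
41948 = 33·1265 + 203
1265 = 6·203 + 47
203 = 4·47 + 15
47 = 3·15 + 2
15 = 7·2 + 1
2 = 2·1 + 0
Since gcd(718176, 4478113) = 1, back-substitute to write 1 as a combination:
1 = 15 − 7·2
1 = −7·47 + 22·15
1 = 22·203 − 95·47
1 = −95·1265 + 592·203
1 = 592·41948 − 19631·1265
1 = −19631·169057 + 79116·41948
1 = 79116·718176 − 336095·169057
1 = −336095·4478113 + 2095686·718176
So 718176·2095686 ≡ 1 (mod 4478113).

2095686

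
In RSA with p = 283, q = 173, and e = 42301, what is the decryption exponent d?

φ(n) = (p−1)(q−1) = 282·172 = 48504.
Need d with 42301·d ≡ 1 (mod 48504). Apply the extended Euclidean algorithm:
48504 = 1·42301 + 6203
42301 = 6·6203 + 5083
6203 = 1·5083 + 1120
5083 = 4·1120 + 603
1120 = 1·603 + 517
603 = 1·517 + 86
517 = 6·86 + 1
86 = 86·1 + 0
Back-substitute:
1 = 517 − 6·86
1 = −6·603 + 7·517
1 = 7·1120 − 13·603
1 = −13·5083 + 59·1120
1 = 59·6203 − 72·5083
1 = −72·42301 + 491·6203
1 = 491·48504 − 563·42301
So 42301·(-563) ≡ 1 (mod 48504), hence d ≡ -563 ≡ 47941 (mod 48504).

47941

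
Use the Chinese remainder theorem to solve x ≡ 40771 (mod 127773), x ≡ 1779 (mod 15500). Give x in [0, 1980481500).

1175041279

Write x = 40771 + 127773·k. Then 127773·k ≡ 1779 − 40771 ≡ 7508 (mod 15500).
Need 127773⁻¹ mod 15500. Extended Euclid on (15500, 3773):
15500 = 4×3773 + 408
3773 = 9×408 + 101
408 = 4×101 + 4
101 = 25×4 + 1
4 = 4×1 + 0
Back-substitute:
1 = 101 − 25·4
1 = −25·408 + 101·101
1 = 101·3773 − 934·408
1 = −934·15500 + 3837·3773
127773⁻¹ ≡ 3837 (mod 15500), so k ≡ 3837·7508 ≡ 9196 (mod 15500).
x = 40771 + 127773·9196 = 1175041279.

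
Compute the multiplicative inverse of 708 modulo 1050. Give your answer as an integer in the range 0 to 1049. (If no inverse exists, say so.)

Compute gcd(708, 1050):
1050 = 1*708 + 342
708 = 2*342 + 24
342 = 14*24 + 6
24 = 4*6 + 0
Since gcd = 6 > 1, 708 is not a unit mod 1050.

no inverse exists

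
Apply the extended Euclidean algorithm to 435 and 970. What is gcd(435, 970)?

5

Euclidean algorithm:
970 = 2×435 + 100
435 = 4×100 + 35
100 = 2×35 + 30
35 = 1×30 + 5
30 = 6×5 + 0
gcd(435, 970) = 5.
Back-substituting:
5 = 35 − 30
5 = −100 + 3·35
5 = 3·435 − 13·100
5 = −13·970 + 29·435
So 5 = (-13)·970 + (29)·435.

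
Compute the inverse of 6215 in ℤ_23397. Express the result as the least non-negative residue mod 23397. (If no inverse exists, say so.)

Euclidean algorithm on 23397, 6215:
23397 = 3×6215 + 4752
6215 = 1×4752 + 1463
4752 = 3×1463 + 363
1463 = 4×363 + 11
363 = 33×11 + 0
The gcd is 11, not 1, hence no inverse exists.

no inverse exists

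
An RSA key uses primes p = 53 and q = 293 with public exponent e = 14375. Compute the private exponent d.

3735

φ(n) = (p−1)(q−1) = 52·292 = 15184.
Need d with 14375·d ≡ 1 (mod 15184). Apply the extended Euclidean algorithm:
15184 = 1*14375 + 809
14375 = 17*809 + 622
809 = 1*622 + 187
622 = 3*187 + 61
187 = 3*61 + 4
61 = 15*4 + 1
4 = 4*1 + 0
Back-substitute:
1 = 61 − 15·4
1 = −15·187 + 46·61
1 = 46·622 − 153·187
1 = −153·809 + 199·622
1 = 199·14375 − 3536·809
1 = −3536·15184 + 3735·14375
So 14375·3735 ≡ 1 (mod 15184), hence d = 3735.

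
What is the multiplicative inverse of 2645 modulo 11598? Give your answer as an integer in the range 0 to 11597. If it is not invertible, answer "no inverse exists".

6437

Apply the Euclidean algorithm to 11598 and 2645:
11598 = 4×2645 + 1018
2645 = 2×1018 + 609
1018 = 1×609 + 409
609 = 1×409 + 200
409 = 2×200 + 9
200 = 22×9 + 2
9 = 4×2 + 1
2 = 2×1 + 0
Since gcd(2645, 11598) = 1, back-substitute to write 1 as a combination:
1 = 9 − 4·2
1 = −4·200 + 89·9
1 = 89·409 − 182·200
1 = −182·609 + 271·409
1 = 271·1018 − 453·609
1 = −453·2645 + 1177·1018
1 = 1177·11598 − 5161·2645
So 2645·(-5161) ≡ 1 (mod 11598), and -5161 ≡ 6437 (mod 11598).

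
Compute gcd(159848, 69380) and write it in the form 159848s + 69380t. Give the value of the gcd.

Repeated division:
159848 = 2·69380 + 21088
69380 = 3·21088 + 6116
21088 = 3·6116 + 2740
6116 = 2·2740 + 636
2740 = 4·636 + 196
636 = 3·196 + 48
196 = 4·48 + 4
48 = 12·4 + 0
gcd(159848, 69380) = 4.
Express as a combination:
4 = 196 − 4·48
4 = −4·636 + 13·196
4 = 13·2740 − 56·636
4 = −56·6116 + 125·2740
4 = 125·21088 − 431·6116
4 = −431·69380 + 1418·21088
4 = 1418·159848 − 3267·69380
So 4 = (1418)·159848 + (-3267)·69380.

4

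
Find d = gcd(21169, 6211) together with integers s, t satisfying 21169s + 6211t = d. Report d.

Euclidean algorithm:
21169 = 3×6211 + 2536
6211 = 2×2536 + 1139
2536 = 2×1139 + 258
1139 = 4×258 + 107
258 = 2×107 + 44
107 = 2×44 + 19
44 = 2×19 + 6
19 = 3×6 + 1
6 = 6×1 + 0
gcd(21169, 6211) = 1.
Working backward:
1 = 19 − 3·6
1 = −3·44 + 7·19
1 = 7·107 − 17·44
1 = −17·258 + 41·107
1 = 41·1139 − 181·258
1 = −181·2536 + 403·1139
1 = 403·6211 − 987·2536
1 = −987·21169 + 3364·6211
So 1 = (-987)·21169 + (3364)·6211.

1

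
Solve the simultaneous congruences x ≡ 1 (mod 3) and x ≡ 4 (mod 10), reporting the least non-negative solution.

Write x = 1 + 3·k. Then 3·k ≡ 4 − 1 ≡ 3 (mod 10).
Need 3⁻¹ mod 10. Extended Euclid on (10, 3):
10 = 3×3 + 1
3 = 3×1 + 0
Back-substitute:
1 = 10 − 3·3
3⁻¹ ≡ 7 (mod 10), so k ≡ 7·3 ≡ 1 (mod 10).
x = 1 + 3·1 = 4.

4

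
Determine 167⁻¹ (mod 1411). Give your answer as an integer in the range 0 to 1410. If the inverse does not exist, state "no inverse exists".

997

Extended Euclidean algorithm:
1411 = 8·167 + 75
167 = 2·75 + 17
75 = 4·17 + 7
17 = 2·7 + 3
7 = 2·3 + 1
3 = 3·1 + 0
The gcd is 1. Working backward:
1 = 7 − 2·3
1 = −2·17 + 5·7
1 = 5·75 − 22·17
1 = −22·167 + 49·75
1 = 49·1411 − 414·167
So 167·(-414) ≡ 1 (mod 1411), and -414 ≡ 997 (mod 1411).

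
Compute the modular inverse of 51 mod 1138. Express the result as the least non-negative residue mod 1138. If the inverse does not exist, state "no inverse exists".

781

Extended Euclidean algorithm:
1138 = 22·51 + 16
51 = 3·16 + 3
16 = 5·3 + 1
3 = 3·1 + 0
The gcd is 1. Working backward:
1 = 16 − 5·3
1 = −5·51 + 16·16
1 = 16·1138 − 357·51
Thus 51·(-357) ≡ 1 (mod 1138); reducing, -357 mod 1138 = 781.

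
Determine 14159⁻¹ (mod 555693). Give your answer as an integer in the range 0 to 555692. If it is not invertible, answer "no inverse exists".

421862

Extended Euclidean algorithm:
555693 = 39×14159 + 3492
14159 = 4×3492 + 191
3492 = 18×191 + 54
191 = 3×54 + 29
54 = 1×29 + 25
29 = 1×25 + 4
25 = 6×4 + 1
4 = 4×1 + 0
The gcd is 1. Working backward:
1 = 25 − 6·4
1 = −6·29 + 7·25
1 = 7·54 − 13·29
1 = −13·191 + 46·54
1 = 46·3492 − 841·191
1 = −841·14159 + 3410·3492
1 = 3410·555693 − 133831·14159
Thus 14159·(-133831) ≡ 1 (mod 555693); reducing, -133831 mod 555693 = 421862.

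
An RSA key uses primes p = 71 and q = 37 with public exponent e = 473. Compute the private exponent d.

φ(n) = (p−1)(q−1) = 70·36 = 2520.
Need d with 473·d ≡ 1 (mod 2520). Apply the extended Euclidean algorithm:
2520 = 5*473 + 155
473 = 3*155 + 8
155 = 19*8 + 3
8 = 2*3 + 2
3 = 1*2 + 1
2 = 2*1 + 0
Back-substitute:
1 = 3 − 2
1 = −8 + 3·3
1 = 3·155 − 58·8
1 = −58·473 + 177·155
1 = 177·2520 − 943·473
So 473·(-943) ≡ 1 (mod 2520), hence d ≡ -943 ≡ 1577 (mod 2520).

1577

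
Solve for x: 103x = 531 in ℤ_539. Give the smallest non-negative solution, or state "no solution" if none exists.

First find gcd(103, 539):
539 = 5*103 + 24
103 = 4*24 + 7
24 = 3*7 + 3
7 = 2*3 + 1
3 = 3*1 + 0
gcd = 1, so a unique solution mod 539 exists.
Back-substitute for the Bézout coefficients:
1 = 7 − 2·3
1 = −2·24 + 7·7
1 = 7·103 − 30·24
1 = −30·539 + 157·103
So 103·(157) ≡ 1 (mod 539), giving 103⁻¹ ≡ 157.
x ≡ 103⁻¹·531 ≡ 157·531 ≡ 361 (mod 539).

361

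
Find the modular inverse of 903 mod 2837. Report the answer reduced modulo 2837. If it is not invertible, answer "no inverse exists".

1219

Run Euclid on (2837, 903):
2837 = 3·903 + 128
903 = 7·128 + 7
128 = 18·7 + 2
7 = 3·2 + 1
2 = 2·1 + 0
gcd = 1, so the inverse exists. Back-substitute:
1 = 7 − 3·2
1 = −3·128 + 55·7
1 = 55·903 − 388·128
1 = −388·2837 + 1219·903
So 903·1219 ≡ 1 (mod 2837).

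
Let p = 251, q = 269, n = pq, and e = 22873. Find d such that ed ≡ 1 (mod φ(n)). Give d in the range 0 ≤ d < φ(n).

φ(n) = (p−1)(q−1) = 250·268 = 67000.
Need d with 22873·d ≡ 1 (mod 67000). Apply the extended Euclidean algorithm:
67000 = 2×22873 + 21254
22873 = 1×21254 + 1619
21254 = 13×1619 + 207
1619 = 7×207 + 170
207 = 1×170 + 37
170 = 4×37 + 22
37 = 1×22 + 15
22 = 1×15 + 7
15 = 2×7 + 1
7 = 7×1 + 0
Back-substitute:
1 = 15 − 2·7
1 = −2·22 + 3·15
1 = 3·37 − 5·22
1 = −5·170 + 23·37
1 = 23·207 − 28·170
1 = −28·1619 + 219·207
1 = 219·21254 − 2875·1619
1 = −2875·22873 + 3094·21254
1 = 3094·67000 − 9063·22873
So 22873·(-9063) ≡ 1 (mod 67000), hence d ≡ -9063 ≡ 57937 (mod 67000).

57937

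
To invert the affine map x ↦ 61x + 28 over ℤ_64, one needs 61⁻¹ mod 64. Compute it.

21

Apply the Euclidean algorithm to 64 and 61:
64 = 1×61 + 3
61 = 20×3 + 1
3 = 3×1 + 0
Since gcd(61, 64) = 1, back-substitute to write 1 as a combination:
1 = 61 − 20·3
1 = −20·64 + 21·61
So 61·21 ≡ 1 (mod 64).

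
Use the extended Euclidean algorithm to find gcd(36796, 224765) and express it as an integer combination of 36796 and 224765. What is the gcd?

1

Euclidean algorithm:
224765 = 6*36796 + 3989
36796 = 9*3989 + 895
3989 = 4*895 + 409
895 = 2*409 + 77
409 = 5*77 + 24
77 = 3*24 + 5
24 = 4*5 + 4
5 = 1*4 + 1
4 = 4*1 + 0
gcd(36796, 224765) = 1.
Back-substituting:
1 = 5 − 4
1 = −24 + 5·5
1 = 5·77 − 16·24
1 = −16·409 + 85·77
1 = 85·895 − 186·409
1 = −186·3989 + 829·895
1 = 829·36796 − 7647·3989
1 = −7647·224765 + 46711·36796
So 1 = (-7647)·224765 + (46711)·36796.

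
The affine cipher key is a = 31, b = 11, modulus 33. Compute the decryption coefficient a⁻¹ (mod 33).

Extended Euclidean algorithm:
33 = 1·31 + 2
31 = 15·2 + 1
2 = 2·1 + 0
gcd = 1, so the inverse exists. Back-substitute:
1 = 31 − 15·2
1 = −15·33 + 16·31
So 31·16 ≡ 1 (mod 33).

16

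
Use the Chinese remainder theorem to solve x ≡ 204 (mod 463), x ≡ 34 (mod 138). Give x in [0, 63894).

52060

Write x = 204 + 463·k. Then 463·k ≡ 34 − 204 ≡ 106 (mod 138).
Need 463⁻¹ mod 138. Extended Euclid on (138, 49):
138 = 2·49 + 40
49 = 1·40 + 9
40 = 4·9 + 4
9 = 2·4 + 1
4 = 4·1 + 0
Back-substitute:
1 = 9 − 2·4
1 = −2·40 + 9·9
1 = 9·49 − 11·40
1 = −11·138 + 31·49
463⁻¹ ≡ 31 (mod 138), so k ≡ 31·106 ≡ 112 (mod 138).
x = 204 + 463·112 = 52060.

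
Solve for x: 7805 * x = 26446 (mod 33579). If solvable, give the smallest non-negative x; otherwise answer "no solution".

4439

First find gcd(7805, 33579):
33579 = 4×7805 + 2359
7805 = 3×2359 + 728
2359 = 3×728 + 175
728 = 4×175 + 28
175 = 6×28 + 7
28 = 4×7 + 0
gcd = 7 and 7 | 26446, so solutions exist. Divide through by 7: 1115x ≡ 3778 (mod 4797).
Now find 1115⁻¹ mod 4797:
4797 = 4×1115 + 337
1115 = 3×337 + 104
337 = 3×104 + 25
104 = 4×25 + 4
25 = 6×4 + 1
4 = 4×1 + 0
Back-substitute:
1 = 25 − 6·4
1 = −6·104 + 25·25
1 = 25·337 − 81·104
1 = −81·1115 + 268·337
1 = 268·4797 − 1153·1115
So 1115·(-1153) ≡ 1 (mod 4797), i.e. 1115⁻¹ ≡ 3644.
Then x ≡ 3644·3778 ≡ 4439 (mod 4797); the smallest non-negative solution is x = 4439.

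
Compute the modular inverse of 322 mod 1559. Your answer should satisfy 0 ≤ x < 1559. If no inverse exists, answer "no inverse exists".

Apply the Euclidean algorithm to 1559 and 322:
1559 = 4*322 + 271
322 = 1*271 + 51
271 = 5*51 + 16
51 = 3*16 + 3
16 = 5*3 + 1
3 = 3*1 + 0
gcd = 1, so the inverse exists. Back-substitute:
1 = 16 − 5·3
1 = −5·51 + 16·16
1 = 16·271 − 85·51
1 = −85·322 + 101·271
1 = 101·1559 − 489·322
Hence 322⁻¹ ≡ -489 ≡ 1070 (mod 1559).

1070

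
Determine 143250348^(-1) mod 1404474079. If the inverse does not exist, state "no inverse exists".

954978453

Extended Euclidean algorithm:
1404474079 = 9·143250348 + 115220947
143250348 = 1·115220947 + 28029401
115220947 = 4·28029401 + 3103343
28029401 = 9·3103343 + 99314
3103343 = 31·99314 + 24609
99314 = 4·24609 + 878
24609 = 28·878 + 25
878 = 35·25 + 3
25 = 8·3 + 1
3 = 3·1 + 0
The gcd is 1. Working backward:
1 = 25 − 8·3
1 = −8·878 + 281·25
1 = 281·24609 − 7876·878
1 = −7876·99314 + 31785·24609
1 = 31785·3103343 − 993211·99314
1 = −993211·28029401 + 8970684·3103343
1 = 8970684·115220947 − 36875947·28029401
1 = −36875947·143250348 + 45846631·115220947
1 = 45846631·1404474079 − 449495626·143250348
Thus 143250348·(-449495626) ≡ 1 (mod 1404474079); reducing, -449495626 mod 1404474079 = 954978453.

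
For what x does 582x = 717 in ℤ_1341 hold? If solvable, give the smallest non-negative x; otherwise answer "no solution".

151

First find gcd(582, 1341):
1341 = 2×582 + 177
582 = 3×177 + 51
177 = 3×51 + 24
51 = 2×24 + 3
24 = 8×3 + 0
gcd = 3 and 3 | 717, so solutions exist. Divide through by 3: 194x ≡ 239 (mod 447).
Now find 194⁻¹ mod 447:
447 = 2×194 + 59
194 = 3×59 + 17
59 = 3×17 + 8
17 = 2×8 + 1
8 = 8×1 + 0
Back-substitute:
1 = 17 − 2·8
1 = −2·59 + 7·17
1 = 7·194 − 23·59
1 = −23·447 + 53·194
So 194⁻¹ ≡ 53 (mod 447).
Then x ≡ 53·239 ≡ 151 (mod 447); the smallest non-negative solution is x = 151.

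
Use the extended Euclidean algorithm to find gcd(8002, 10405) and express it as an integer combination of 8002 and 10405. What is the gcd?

1

Apply Euclid's algorithm to 10405 and 8002:
10405 = 1·8002 + 2403
8002 = 3·2403 + 793
2403 = 3·793 + 24
793 = 33·24 + 1
24 = 24·1 + 0
gcd(8002, 10405) = 1.
Express as a combination:
1 = 793 − 33·24
1 = −33·2403 + 100·793
1 = 100·8002 − 333·2403
1 = −333·10405 + 433·8002
So 1 = (-333)·10405 + (433)·8002.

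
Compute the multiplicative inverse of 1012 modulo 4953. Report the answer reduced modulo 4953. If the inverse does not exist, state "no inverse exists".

1111

Extended Euclidean algorithm:
4953 = 4*1012 + 905
1012 = 1*905 + 107
905 = 8*107 + 49
107 = 2*49 + 9
49 = 5*9 + 4
9 = 2*4 + 1
4 = 4*1 + 0
gcd = 1, so the inverse exists. Back-substitute:
1 = 9 − 2·4
1 = −2·49 + 11·9
1 = 11·107 − 24·49
1 = −24·905 + 203·107
1 = 203·1012 − 227·905
1 = −227·4953 + 1111·1012
So 1012·1111 ≡ 1 (mod 4953).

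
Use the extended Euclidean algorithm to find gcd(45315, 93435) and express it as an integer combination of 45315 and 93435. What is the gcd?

15

Euclidean algorithm:
93435 = 2·45315 + 2805
45315 = 16·2805 + 435
2805 = 6·435 + 195
435 = 2·195 + 45
195 = 4·45 + 15
45 = 3·15 + 0
gcd(45315, 93435) = 15.
Express as a combination:
15 = 195 − 4·45
15 = −4·435 + 9·195
15 = 9·2805 − 58·435
15 = −58·45315 + 937·2805
15 = 937·93435 − 1932·45315
So 15 = (937)·93435 + (-1932)·45315.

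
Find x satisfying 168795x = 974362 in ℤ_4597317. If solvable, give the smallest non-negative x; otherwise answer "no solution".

gcd(168795, 4597317):
4597317 = 27*168795 + 39852
168795 = 4*39852 + 9387
39852 = 4*9387 + 2304
9387 = 4*2304 + 171
2304 = 13*171 + 81
171 = 2*81 + 9
81 = 9*9 + 0
gcd = 9, but 9 ∤ 974362, so the congruence has no solution.

no solution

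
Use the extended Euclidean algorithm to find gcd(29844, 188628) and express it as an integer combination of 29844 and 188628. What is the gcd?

Repeated division:
188628 = 6×29844 + 9564
29844 = 3×9564 + 1152
9564 = 8×1152 + 348
1152 = 3×348 + 108
348 = 3×108 + 24
108 = 4×24 + 12
24 = 2×12 + 0
gcd(29844, 188628) = 12.
Express as a combination:
12 = 108 − 4·24
12 = −4·348 + 13·108
12 = 13·1152 − 43·348
12 = −43·9564 + 357·1152
12 = 357·29844 − 1114·9564
12 = −1114·188628 + 7041·29844
So 12 = (-1114)·188628 + (7041)·29844.

12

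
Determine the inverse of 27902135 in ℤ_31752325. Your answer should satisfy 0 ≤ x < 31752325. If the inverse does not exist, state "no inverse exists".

no inverse exists

Euclidean algorithm on 31752325, 27902135:
31752325 = 1*27902135 + 3850190
27902135 = 7*3850190 + 950805
3850190 = 4*950805 + 46970
950805 = 20*46970 + 11405
46970 = 4*11405 + 1350
11405 = 8*1350 + 605
1350 = 2*605 + 140
605 = 4*140 + 45
140 = 3*45 + 5
45 = 9*5 + 0
Since gcd = 5 > 1, 27902135 is not a unit mod 31752325.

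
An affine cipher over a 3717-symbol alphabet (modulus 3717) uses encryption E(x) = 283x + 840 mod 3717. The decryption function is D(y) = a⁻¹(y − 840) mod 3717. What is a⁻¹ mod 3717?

gcd(3717, 283) by repeated division:
3717 = 13*283 + 38
283 = 7*38 + 17
38 = 2*17 + 4
17 = 4*4 + 1
4 = 4*1 + 0
gcd = 1, so the inverse exists. Back-substitute:
1 = 17 − 4·4
1 = −4·38 + 9·17
1 = 9·283 − 67·38
1 = −67·3717 + 880·283
So 283·880 ≡ 1 (mod 3717).

880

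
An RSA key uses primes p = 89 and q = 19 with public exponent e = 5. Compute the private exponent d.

317

φ(n) = (p−1)(q−1) = 88·18 = 1584.
Need d with 5·d ≡ 1 (mod 1584). Apply the extended Euclidean algorithm:
1584 = 316×5 + 4
5 = 1×4 + 1
4 = 4×1 + 0
Back-substitute:
1 = 5 − 4
1 = −1584 + 317·5
So 5·317 ≡ 1 (mod 1584), hence d = 317.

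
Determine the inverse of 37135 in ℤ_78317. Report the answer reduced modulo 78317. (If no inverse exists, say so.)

Extended Euclidean algorithm:
78317 = 2*37135 + 4047
37135 = 9*4047 + 712
4047 = 5*712 + 487
712 = 1*487 + 225
487 = 2*225 + 37
225 = 6*37 + 3
37 = 12*3 + 1
3 = 3*1 + 0
The gcd is 1. Working backward:
1 = 37 − 12·3
1 = −12·225 + 73·37
1 = 73·487 − 158·225
1 = −158·712 + 231·487
1 = 231·4047 − 1313·712
1 = −1313·37135 + 12048·4047
1 = 12048·78317 − 25409·37135
Thus 37135·(-25409) ≡ 1 (mod 78317); reducing, -25409 mod 78317 = 52908.

52908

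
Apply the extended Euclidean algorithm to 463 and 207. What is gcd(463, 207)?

Repeated division:
463 = 2×207 + 49
207 = 4×49 + 11
49 = 4×11 + 5
11 = 2×5 + 1
5 = 5×1 + 0
gcd(463, 207) = 1.
Express as a combination:
1 = 11 − 2·5
1 = −2·49 + 9·11
1 = 9·207 − 38·49
1 = −38·463 + 85·207
So 1 = (-38)·463 + (85)·207.

1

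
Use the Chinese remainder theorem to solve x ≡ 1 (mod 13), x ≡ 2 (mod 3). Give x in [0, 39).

14

Write x = 1 + 13·k. Then 13·k ≡ 2 − 1 ≡ 1 (mod 3).
Need 13⁻¹ mod 3. Extended Euclid on (3, 1):
3 = 3×1 + 0
13⁻¹ ≡ 1 (mod 3), so k ≡ 1·1 ≡ 1 (mod 3).
x = 1 + 13·1 = 14.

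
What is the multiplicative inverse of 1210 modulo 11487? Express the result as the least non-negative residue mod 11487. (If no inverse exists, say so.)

2155

Apply the Euclidean algorithm to 11487 and 1210:
11487 = 9*1210 + 597
1210 = 2*597 + 16
597 = 37*16 + 5
16 = 3*5 + 1
5 = 5*1 + 0
Since gcd(1210, 11487) = 1, back-substitute to write 1 as a combination:
1 = 16 − 3·5
1 = −3·597 + 112·16
1 = 112·1210 − 227·597
1 = −227·11487 + 2155·1210
So 1210·2155 ≡ 1 (mod 11487).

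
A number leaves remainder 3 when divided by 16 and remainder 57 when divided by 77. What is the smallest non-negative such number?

211

Write x = 3 + 16·k. Then 16·k ≡ 57 − 3 ≡ 54 (mod 77).
Need 16⁻¹ mod 77. Extended Euclid on (77, 16):
77 = 4·16 + 13
16 = 1·13 + 3
13 = 4·3 + 1
3 = 3·1 + 0
Back-substitute:
1 = 13 − 4·3
1 = −4·16 + 5·13
1 = 5·77 − 24·16
16⁻¹ ≡ 53 (mod 77), so k ≡ 53·54 ≡ 13 (mod 77).
x = 3 + 16·13 = 211.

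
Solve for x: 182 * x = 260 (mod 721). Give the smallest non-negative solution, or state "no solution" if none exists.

no solution

gcd(182, 721):
721 = 3×182 + 175
182 = 1×175 + 7
175 = 25×7 + 0
gcd = 7, but 7 ∤ 260, so the congruence has no solution.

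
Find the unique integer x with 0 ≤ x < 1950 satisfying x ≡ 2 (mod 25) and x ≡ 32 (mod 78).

Write x = 2 + 25·k. Then 25·k ≡ 32 − 2 ≡ 30 (mod 78).
Need 25⁻¹ mod 78. Extended Euclid on (78, 25):
78 = 3·25 + 3
25 = 8·3 + 1
3 = 3·1 + 0
Back-substitute:
1 = 25 − 8·3
1 = −8·78 + 25·25
25⁻¹ ≡ 25 (mod 78), so k ≡ 25·30 ≡ 48 (mod 78).
x = 2 + 25·48 = 1202.

1202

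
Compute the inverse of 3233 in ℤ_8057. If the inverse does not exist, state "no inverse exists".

Run Euclid on (8057, 3233):
8057 = 2×3233 + 1591
3233 = 2×1591 + 51
1591 = 31×51 + 10
51 = 5×10 + 1
10 = 10×1 + 0
Since gcd(3233, 8057) = 1, back-substitute to write 1 as a combination:
1 = 51 − 5·10
1 = −5·1591 + 156·51
1 = 156·3233 − 317·1591
1 = −317·8057 + 790·3233
So 3233·790 ≡ 1 (mod 8057).

790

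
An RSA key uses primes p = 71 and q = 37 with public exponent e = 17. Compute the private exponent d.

φ(n) = (p−1)(q−1) = 70·36 = 2520.
Need d with 17·d ≡ 1 (mod 2520). Apply the extended Euclidean algorithm:
2520 = 148×17 + 4
17 = 4×4 + 1
4 = 4×1 + 0
Back-substitute:
1 = 17 − 4·4
1 = −4·2520 + 593·17
So 17·593 ≡ 1 (mod 2520), hence d = 593.

593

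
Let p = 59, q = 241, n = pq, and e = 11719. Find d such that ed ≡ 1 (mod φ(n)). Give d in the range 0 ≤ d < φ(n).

2359

φ(n) = (p−1)(q−1) = 58·240 = 13920.
Need d with 11719·d ≡ 1 (mod 13920). Apply the extended Euclidean algorithm:
13920 = 1×11719 + 2201
11719 = 5×2201 + 714
2201 = 3×714 + 59
714 = 12×59 + 6
59 = 9×6 + 5
6 = 1×5 + 1
5 = 5×1 + 0
Back-substitute:
1 = 6 − 5
1 = −59 + 10·6
1 = 10·714 − 121·59
1 = −121·2201 + 373·714
1 = 373·11719 − 1986·2201
1 = −1986·13920 + 2359·11719
So 11719·2359 ≡ 1 (mod 13920), hence d = 2359.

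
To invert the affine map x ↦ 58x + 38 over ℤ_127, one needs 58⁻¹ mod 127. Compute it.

Extended Euclidean algorithm:
127 = 2×58 + 11
58 = 5×11 + 3
11 = 3×3 + 2
3 = 1×2 + 1
2 = 2×1 + 0
Since gcd(58, 127) = 1, back-substitute to write 1 as a combination:
1 = 3 − 2
1 = −11 + 4·3
1 = 4·58 − 21·11
1 = −21·127 + 46·58
So 58·46 ≡ 1 (mod 127).

46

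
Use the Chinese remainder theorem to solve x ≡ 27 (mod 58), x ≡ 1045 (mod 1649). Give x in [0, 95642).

14237

Write x = 27 + 58·k. Then 58·k ≡ 1045 − 27 ≡ 1018 (mod 1649).
Need 58⁻¹ mod 1649. Extended Euclid on (1649, 58):
1649 = 28×58 + 25
58 = 2×25 + 8
25 = 3×8 + 1
8 = 8×1 + 0
Back-substitute:
1 = 25 − 3·8
1 = −3·58 + 7·25
1 = 7·1649 − 199·58
58⁻¹ ≡ 1450 (mod 1649), so k ≡ 1450·1018 ≡ 245 (mod 1649).
x = 27 + 58·245 = 14237.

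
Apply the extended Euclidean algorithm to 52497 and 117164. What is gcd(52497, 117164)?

Repeated division:
117164 = 2*52497 + 12170
52497 = 4*12170 + 3817
12170 = 3*3817 + 719
3817 = 5*719 + 222
719 = 3*222 + 53
222 = 4*53 + 10
53 = 5*10 + 3
10 = 3*3 + 1
3 = 3*1 + 0
gcd(52497, 117164) = 1.
Express as a combination:
1 = 10 − 3·3
1 = −3·53 + 16·10
1 = 16·222 − 67·53
1 = −67·719 + 217·222
1 = 217·3817 − 1152·719
1 = −1152·12170 + 3673·3817
1 = 3673·52497 − 15844·12170
1 = −15844·117164 + 35361·52497
So 1 = (-15844)·117164 + (35361)·52497.

1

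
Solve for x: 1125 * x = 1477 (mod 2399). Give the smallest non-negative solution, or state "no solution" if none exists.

592

First find gcd(1125, 2399):
2399 = 2×1125 + 149
1125 = 7×149 + 82
149 = 1×82 + 67
82 = 1×67 + 15
67 = 4×15 + 7
15 = 2×7 + 1
7 = 7×1 + 0
gcd = 1, so a unique solution mod 2399 exists.
Back-substitute for the Bézout coefficients:
1 = 15 − 2·7
1 = −2·67 + 9·15
1 = 9·82 − 11·67
1 = −11·149 + 20·82
1 = 20·1125 − 151·149
1 = −151·2399 + 322·1125
So 1125·(322) ≡ 1 (mod 2399), giving 1125⁻¹ ≡ 322.
x ≡ 1125⁻¹·1477 ≡ 322·1477 ≡ 592 (mod 2399).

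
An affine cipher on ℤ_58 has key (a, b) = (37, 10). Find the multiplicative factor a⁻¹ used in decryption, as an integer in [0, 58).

Run Euclid on (58, 37):
58 = 1·37 + 21
37 = 1·21 + 16
21 = 1·16 + 5
16 = 3·5 + 1
5 = 5·1 + 0
Since gcd(37, 58) = 1, back-substitute to write 1 as a combination:
1 = 16 − 3·5
1 = −3·21 + 4·16
1 = 4·37 − 7·21
1 = −7·58 + 11·37
So 37·11 ≡ 1 (mod 58).

11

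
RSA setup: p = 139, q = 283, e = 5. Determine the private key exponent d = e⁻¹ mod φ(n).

φ(n) = (p−1)(q−1) = 138·282 = 38916.
Need d with 5·d ≡ 1 (mod 38916). Apply the extended Euclidean algorithm:
38916 = 7783*5 + 1
5 = 5*1 + 0
Back-substitute:
1 = 38916 − 7783·5
So 5·(-7783) ≡ 1 (mod 38916), hence d ≡ -7783 ≡ 31133 (mod 38916).

31133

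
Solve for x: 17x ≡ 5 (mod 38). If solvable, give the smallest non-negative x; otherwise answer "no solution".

7

First find gcd(17, 38):
38 = 2×17 + 4
17 = 4×4 + 1
4 = 4×1 + 0
gcd = 1, so a unique solution mod 38 exists.
Back-substitute for the Bézout coefficients:
1 = 17 − 4·4
1 = −4·38 + 9·17
So 17·(9) ≡ 1 (mod 38), giving 17⁻¹ ≡ 9.
x ≡ 17⁻¹·5 ≡ 9·5 ≡ 7 (mod 38).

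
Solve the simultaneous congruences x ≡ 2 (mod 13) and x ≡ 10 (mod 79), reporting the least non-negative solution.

405

Write x = 2 + 13·k. Then 13·k ≡ 10 − 2 ≡ 8 (mod 79).
Need 13⁻¹ mod 79. Extended Euclid on (79, 13):
79 = 6*13 + 1
13 = 13*1 + 0
Back-substitute:
1 = 79 − 6·13
13⁻¹ ≡ 73 (mod 79), so k ≡ 73·8 ≡ 31 (mod 79).
x = 2 + 13·31 = 405.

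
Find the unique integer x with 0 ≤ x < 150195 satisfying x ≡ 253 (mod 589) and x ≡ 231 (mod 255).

19101

Write x = 253 + 589·k. Then 589·k ≡ 231 − 253 ≡ 233 (mod 255).
Need 589⁻¹ mod 255. Extended Euclid on (255, 79):
255 = 3·79 + 18
79 = 4·18 + 7
18 = 2·7 + 4
7 = 1·4 + 3
4 = 1·3 + 1
3 = 3·1 + 0
Back-substitute:
1 = 4 − 3
1 = −7 + 2·4
1 = 2·18 − 5·7
1 = −5·79 + 22·18
1 = 22·255 − 71·79
589⁻¹ ≡ 184 (mod 255), so k ≡ 184·233 ≡ 32 (mod 255).
x = 253 + 589·32 = 19101.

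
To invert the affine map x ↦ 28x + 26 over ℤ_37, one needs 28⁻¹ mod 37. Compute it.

Run Euclid on (37, 28):
37 = 1*28 + 9
28 = 3*9 + 1
9 = 9*1 + 0
gcd = 1, so the inverse exists. Back-substitute:
1 = 28 − 3·9
1 = −3·37 + 4·28
So 28·4 ≡ 1 (mod 37).

4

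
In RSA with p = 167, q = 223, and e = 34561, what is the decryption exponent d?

8461

φ(n) = (p−1)(q−1) = 166·222 = 36852.
Need d with 34561·d ≡ 1 (mod 36852). Apply the extended Euclidean algorithm:
36852 = 1*34561 + 2291
34561 = 15*2291 + 196
2291 = 11*196 + 135
196 = 1*135 + 61
135 = 2*61 + 13
61 = 4*13 + 9
13 = 1*9 + 4
9 = 2*4 + 1
4 = 4*1 + 0
Back-substitute:
1 = 9 − 2·4
1 = −2·13 + 3·9
1 = 3·61 − 14·13
1 = −14·135 + 31·61
1 = 31·196 − 45·135
1 = −45·2291 + 526·196
1 = 526·34561 − 7935·2291
1 = −7935·36852 + 8461·34561
So 34561·8461 ≡ 1 (mod 36852), hence d = 8461.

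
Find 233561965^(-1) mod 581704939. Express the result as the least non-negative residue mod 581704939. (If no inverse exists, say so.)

Run Euclid on (581704939, 233561965):
581704939 = 2*233561965 + 114581009
233561965 = 2*114581009 + 4399947
114581009 = 26*4399947 + 182387
4399947 = 24*182387 + 22659
182387 = 8*22659 + 1115
22659 = 20*1115 + 359
1115 = 3*359 + 38
359 = 9*38 + 17
38 = 2*17 + 4
17 = 4*4 + 1
4 = 4*1 + 0
Since gcd(233561965, 581704939) = 1, back-substitute to write 1 as a combination:
1 = 17 − 4·4
1 = −4·38 + 9·17
1 = 9·359 − 85·38
1 = −85·1115 + 264·359
1 = 264·22659 − 5365·1115
1 = −5365·182387 + 43184·22659
1 = 43184·4399947 − 1041781·182387
1 = −1041781·114581009 + 27129490·4399947
1 = 27129490·233561965 − 55300761·114581009
1 = −55300761·581704939 + 137731012·233561965
So 233561965·137731012 ≡ 1 (mod 581704939).

137731012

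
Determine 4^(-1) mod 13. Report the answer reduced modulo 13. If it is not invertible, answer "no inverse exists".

10

Run Euclid on (13, 4):
13 = 3×4 + 1
4 = 4×1 + 0
gcd = 1, so the inverse exists. Back-substitute:
1 = 13 − 3·4
So 4·(-3) ≡ 1 (mod 13), and -3 ≡ 10 (mod 13).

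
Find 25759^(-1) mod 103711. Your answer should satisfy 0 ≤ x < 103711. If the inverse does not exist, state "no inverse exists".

78974

Run Euclid on (103711, 25759):
103711 = 4·25759 + 675
25759 = 38·675 + 109
675 = 6·109 + 21
109 = 5·21 + 4
21 = 5·4 + 1
4 = 4·1 + 0
Since gcd(25759, 103711) = 1, back-substitute to write 1 as a combination:
1 = 21 − 5·4
1 = −5·109 + 26·21
1 = 26·675 − 161·109
1 = −161·25759 + 6144·675
1 = 6144·103711 − 24737·25759
So 25759·(-24737) ≡ 1 (mod 103711), and -24737 ≡ 78974 (mod 103711).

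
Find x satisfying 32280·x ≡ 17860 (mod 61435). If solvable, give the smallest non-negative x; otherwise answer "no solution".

First find gcd(32280, 61435):
61435 = 1×32280 + 29155
32280 = 1×29155 + 3125
29155 = 9×3125 + 1030
3125 = 3×1030 + 35
1030 = 29×35 + 15
35 = 2×15 + 5
15 = 3×5 + 0
gcd = 5 and 5 | 17860, so solutions exist. Divide through by 5: 6456x ≡ 3572 (mod 12287).
Now find 6456⁻¹ mod 12287:
12287 = 1·6456 + 5831
6456 = 1·5831 + 625
5831 = 9·625 + 206
625 = 3·206 + 7
206 = 29·7 + 3
7 = 2·3 + 1
3 = 3·1 + 0
Back-substitute:
1 = 7 − 2·3
1 = −2·206 + 59·7
1 = 59·625 − 179·206
1 = −179·5831 + 1670·625
1 = 1670·6456 − 1849·5831
1 = −1849·12287 + 3519·6456
So 6456⁻¹ ≡ 3519 (mod 12287).
Then x ≡ 3519·3572 ≡ 267 (mod 12287); the smallest non-negative solution is x = 267.

267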